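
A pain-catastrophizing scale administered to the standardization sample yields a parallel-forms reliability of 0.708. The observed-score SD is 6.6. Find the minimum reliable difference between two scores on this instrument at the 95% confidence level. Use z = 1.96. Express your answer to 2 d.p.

9.89

The standard error of measurement is 6.600*√(1 − 0.708) ≈ 6.600*0.540 ≈ 3.566.
SE_diff = √2 * SEM ≈ 5.044
Minimum reliable difference = 1.96 * SE_diff ≈ 1.96 * 5.044 ≈ 9.886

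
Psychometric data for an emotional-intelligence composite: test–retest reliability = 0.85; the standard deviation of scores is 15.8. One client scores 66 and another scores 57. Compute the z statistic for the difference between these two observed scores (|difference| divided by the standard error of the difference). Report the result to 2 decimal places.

1.04

SEM = 15.8000 * √(1 − 0.8500) = 15.8000 * √0.1500 ≈ 15.8000 * 0.3873 ≈ 6.1193
SE_diff = √2 * SEM ≈ 8.6540
z = 9 / 8.6540 ≈ 1.0400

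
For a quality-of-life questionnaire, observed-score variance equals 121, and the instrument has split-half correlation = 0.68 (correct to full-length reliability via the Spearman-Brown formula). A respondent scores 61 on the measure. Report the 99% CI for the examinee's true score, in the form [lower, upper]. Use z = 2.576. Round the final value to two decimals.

[48.63, 73.37]

SD = √121 ≃ 11.0000
r_full = 2·0.68 / (1 + 0.68) ≃ 0.8095
SEM = 11.0000·√(1 − 0.8095) ≃ 4.8008
Margin = 2.576 · 4.8008 ≃ 12.3668
Interval: (48.6332, 73.3668)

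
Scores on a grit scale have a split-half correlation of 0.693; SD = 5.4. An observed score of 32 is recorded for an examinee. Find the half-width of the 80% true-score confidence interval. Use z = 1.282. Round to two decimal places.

2.95

Full-length reliability (Spearman-Brown) = 2(0.693)/(1+0.693) ≈ 0.819
The standard error of measurement is 5.400·√(1 − 0.819) ≈ 5.400·0.426 ≈ 2.300.
1.282 · SEM ≈ 2.948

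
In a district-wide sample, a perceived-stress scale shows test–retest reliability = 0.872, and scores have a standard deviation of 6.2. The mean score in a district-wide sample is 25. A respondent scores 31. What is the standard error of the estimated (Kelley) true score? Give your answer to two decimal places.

SE_est = SD * √(r(1 − r)) = 6.2000 * √0.1116 ≈ 6.2000 * 0.3341 ≈ 2.0714

2.07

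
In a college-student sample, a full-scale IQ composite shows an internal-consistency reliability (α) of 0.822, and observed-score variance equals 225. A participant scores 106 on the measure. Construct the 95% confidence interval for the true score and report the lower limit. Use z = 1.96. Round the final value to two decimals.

σ = 225^(1/2) = 15.0000
SEM = 15.0000*√(1 − 0.8220) ≈ 6.3285
Margin = 1.96 * 6.3285 ≈ 12.4039
Lower bound: 106 − 12.4039 = 93.5961

93.60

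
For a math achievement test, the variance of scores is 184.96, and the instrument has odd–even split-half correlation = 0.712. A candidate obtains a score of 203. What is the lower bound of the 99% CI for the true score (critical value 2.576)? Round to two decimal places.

SD = √184.96 ≈ 13.6000
Full-length reliability (Spearman-Brown) = 2(0.712)/(1+0.712) ≈ 0.8318
The standard error of measurement is 13.6000·√(1 − 0.8318) ≈ 13.6000·0.4102 ≈ 5.5781.
Margin = 2.576 · 5.5781 ≈ 14.3691
Lower bound: 203 − 14.3691 = 188.6309

188.63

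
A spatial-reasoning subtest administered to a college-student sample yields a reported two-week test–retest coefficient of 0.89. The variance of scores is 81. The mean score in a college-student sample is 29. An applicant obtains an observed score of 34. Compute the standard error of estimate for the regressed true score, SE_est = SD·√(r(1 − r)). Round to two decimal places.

2.82

SD = √81 ≈ 9.0000
SE_est = SD * √(r(1 − r)) = 9.0000 * √0.0979 ≈ 9.0000 * 0.3129 ≈ 2.8160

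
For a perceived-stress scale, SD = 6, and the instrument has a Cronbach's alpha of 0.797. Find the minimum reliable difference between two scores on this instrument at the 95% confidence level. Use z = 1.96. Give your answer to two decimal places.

7.49

SEM = 6.0000×√(1 − 0.7970) ≈ 2.7033
SE_diff = √2 × SEM ≈ 3.8231
Minimum reliable difference = 1.96 × SE_diff ≈ 1.96 × 3.8231 ≈ 7.4933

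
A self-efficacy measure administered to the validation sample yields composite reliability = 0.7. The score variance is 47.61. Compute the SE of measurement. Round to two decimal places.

3.78

SD = √47.61 = 6.90000
SEM = 6.90000*√(1 − 0.70000) ≈ 3.77929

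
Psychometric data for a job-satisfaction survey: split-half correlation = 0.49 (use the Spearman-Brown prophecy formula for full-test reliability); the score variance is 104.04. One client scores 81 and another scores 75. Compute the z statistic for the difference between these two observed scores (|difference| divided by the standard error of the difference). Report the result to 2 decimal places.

σ = 104.04^(1/2) = 10.20000
Full-length reliability (Spearman-Brown) = 2(0.49)/(1+0.49) ≃ 0.65772
SEM = 10.20000·√(1 − 0.65772) ≃ 5.96750
Standard error of the difference = 5.96750·√2 ≃ 8.43931
z = 6 / 8.43931 ≃ 0.71096

0.71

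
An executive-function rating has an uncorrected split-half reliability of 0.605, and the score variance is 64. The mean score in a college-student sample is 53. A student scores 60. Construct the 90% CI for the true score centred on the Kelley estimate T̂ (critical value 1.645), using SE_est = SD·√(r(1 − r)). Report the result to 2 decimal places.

σ = 64^(1/2) = 8.000
r_full = 2·0.605 / (1 + 0.605) ≈ 0.754
Estimated true score = 0.754×60 + (1 − 0.754)×53 ≈ 58.277
SE_est = SD × √(r(1 − r)) = 8.000 × √0.186 ≈ 8.000 × 0.431 ≈ 3.446
90% CI: 58.277 ± 5.669 ≈ (52.609, 63.946)

[52.61, 63.95]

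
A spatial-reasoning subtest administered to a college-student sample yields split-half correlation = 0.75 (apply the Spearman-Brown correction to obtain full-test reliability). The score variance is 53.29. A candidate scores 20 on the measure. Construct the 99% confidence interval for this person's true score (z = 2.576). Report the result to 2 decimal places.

σ = 53.29^(1/2) = 7.3000
Spearman-Brown: r = 2(0.75) / (1 + 0.75) = 1.5000 / 1.7500 ≈ 0.8571
The standard error of measurement is 7.3000×√(1 − 0.8571) ≈ 7.3000×0.3780 ≈ 2.7591.
Half-width = 2.576×2.7591 ≈ 7.1075
CI = 20 ± 7.1075 → [12.8925, 27.1075]

[12.89, 27.11]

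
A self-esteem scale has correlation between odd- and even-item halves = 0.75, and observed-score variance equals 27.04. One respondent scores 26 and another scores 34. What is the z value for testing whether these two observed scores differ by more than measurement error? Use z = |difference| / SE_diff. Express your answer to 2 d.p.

2.88

SD = √27.04 ≃ 5.200
Full-length reliability (Spearman-Brown) = 2(0.75)/(1+0.75) ≃ 0.857
SEM = 5.200 * √(1 − 0.857) = 5.200 * √0.143 ≃ 5.200 * 0.378 ≃ 1.965
SE_diff = √2 * SEM ≃ 2.780
z = 8 / 2.780 ≃ 2.878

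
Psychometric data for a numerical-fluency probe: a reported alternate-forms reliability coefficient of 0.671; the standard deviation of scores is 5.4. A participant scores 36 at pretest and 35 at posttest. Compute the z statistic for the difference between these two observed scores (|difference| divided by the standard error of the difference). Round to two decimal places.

The standard error of measurement is 5.400*√(1 − 0.671) ≈ 5.400*0.574 ≈ 3.097.
SE_diff = SEM * √2 ≈ 3.097 * 1.414 ≈ 4.380
z = |36 − 35| / 4.380 = 1 / 4.380 ≈ 0.228

0.23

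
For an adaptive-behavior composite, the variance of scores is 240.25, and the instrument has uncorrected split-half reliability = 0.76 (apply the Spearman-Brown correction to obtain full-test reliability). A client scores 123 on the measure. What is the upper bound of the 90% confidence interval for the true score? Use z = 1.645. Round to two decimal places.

SD = √240.25 = 15.5000
Full-length reliability (Spearman-Brown) = 2(0.76)/(1+0.76) ≈ 0.8636
SEM = 15.5000 × √(1 − 0.8636) = 15.5000 × √0.1364 ≈ 15.5000 × 0.3693 ≈ 5.7238
Half-width = 1.645×5.7238 ≈ 9.4156
Upper limit = 123 + 9.4156 ≈ 132.4156

132.42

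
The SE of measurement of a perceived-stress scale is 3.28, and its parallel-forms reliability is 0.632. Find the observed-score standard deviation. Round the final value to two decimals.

SD = SEM / √(1 − r) = 3.28 / √0.3680 ≈ 3.28 / 0.6066 ≈ 5.4069

5.41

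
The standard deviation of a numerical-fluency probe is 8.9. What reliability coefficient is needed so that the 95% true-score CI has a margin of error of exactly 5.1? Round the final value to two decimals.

Required SEM = 5.1 / 1.96 ≈ 2.6020
Required reliability = 1 − (SEM/SD)² = 1 − 0.0855 ≈ 0.9145

0.91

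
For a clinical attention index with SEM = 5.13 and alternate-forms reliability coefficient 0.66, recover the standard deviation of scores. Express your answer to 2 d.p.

SD = 5.13 / √(1 − 0.66) ≈ 8.7979

8.80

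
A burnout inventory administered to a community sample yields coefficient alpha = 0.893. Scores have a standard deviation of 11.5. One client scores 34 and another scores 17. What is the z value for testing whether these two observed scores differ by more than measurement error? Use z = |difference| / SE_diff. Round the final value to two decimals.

SEM = 11.500 × √(1 − 0.893) = 11.500 × √0.107 ≃ 11.500 × 0.327 ≃ 3.762
SE_diff = SEM × √2 ≃ 3.762 × 1.414 ≃ 5.320
z = 17 / 5.320 ≃ 3.196

3.20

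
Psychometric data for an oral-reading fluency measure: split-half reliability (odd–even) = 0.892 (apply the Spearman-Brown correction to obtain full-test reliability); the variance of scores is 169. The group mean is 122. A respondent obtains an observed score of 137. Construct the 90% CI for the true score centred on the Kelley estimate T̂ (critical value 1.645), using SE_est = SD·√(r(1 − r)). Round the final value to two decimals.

[131.18, 141.11]

SD = √169 = 13.000
Spearman-Brown: r = 2(0.892) / (1 + 0.892) = 1.784 / 1.892 ≈ 0.943
Estimated true score = 0.943·137 + (1 − 0.943)·122 ≈ 136.144
SE_est = SD · √(r(1 − r)) = 13.000 · √0.054 ≈ 13.000 · 0.232 ≈ 3.016
CI = 136.144 ± 1.645 · 3.016 → [131.182, 141.105]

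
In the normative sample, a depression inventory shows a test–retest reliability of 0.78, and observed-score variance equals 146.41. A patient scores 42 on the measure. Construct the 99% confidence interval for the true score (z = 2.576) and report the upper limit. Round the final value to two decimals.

σ = 146.41^(1/2) = 12.100
SEM = 12.100×√(1 − 0.780) ≈ 5.675
2.576 × SEM ≈ 14.620
Upper bound: 42 + 14.620 = 56.620

56.62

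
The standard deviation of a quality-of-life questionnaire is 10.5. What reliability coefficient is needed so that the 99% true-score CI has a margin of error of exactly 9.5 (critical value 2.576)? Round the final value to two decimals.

0.88

Required SEM = 9.5 / 2.576 ≈ 3.6879
r = 1 − (3.6879/10.5)² ≈ 1 − 0.1234 ≈ 0.8766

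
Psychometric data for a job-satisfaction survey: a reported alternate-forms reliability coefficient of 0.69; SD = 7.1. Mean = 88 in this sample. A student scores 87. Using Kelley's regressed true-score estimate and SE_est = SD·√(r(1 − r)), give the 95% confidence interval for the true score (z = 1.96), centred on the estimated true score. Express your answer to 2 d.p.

[80.87, 93.75]

T̂ = r·X + (1 − r)·M = 0.69000*87 + 0.31000*88 = 60.03000 + 27.28000 ≈ 87.31000
SE_est = SD * √(r(1 − r)) = 7.10000 * √0.21390 ≈ 7.10000 * 0.46249 ≈ 3.28370
CI = 87.31000 ± 1.96 * 3.28370 → [80.87394, 93.74606]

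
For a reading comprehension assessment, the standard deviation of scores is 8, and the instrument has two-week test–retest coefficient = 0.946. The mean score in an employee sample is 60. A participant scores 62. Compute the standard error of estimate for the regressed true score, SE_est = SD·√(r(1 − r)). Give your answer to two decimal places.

SE_est = SD * √(r(1 − r)) = 8.0000 * √0.0511 ≈ 8.0000 * 0.2260 ≈ 1.8081

1.81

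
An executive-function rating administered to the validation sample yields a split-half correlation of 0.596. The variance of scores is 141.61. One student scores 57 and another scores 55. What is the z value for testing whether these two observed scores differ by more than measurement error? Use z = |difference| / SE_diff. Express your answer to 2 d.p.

0.24

SD = √141.61 ≈ 11.90000
r_full = 2·0.596 / (1 + 0.596) ≈ 0.74687
SEM = 11.90000 * √(1 − 0.74687) = 11.90000 * √0.25313 ≈ 11.90000 * 0.50312 ≈ 5.98716
SE_diff = SEM * √2 ≈ 5.98716 * 1.41421 ≈ 8.46713
z = |57 − 55| / 8.46713 = 2 / 8.46713 ≈ 0.23621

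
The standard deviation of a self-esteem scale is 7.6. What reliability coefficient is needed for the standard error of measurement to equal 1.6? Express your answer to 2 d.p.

0.96

Required reliability = 1 − (SEM/SD)² = 1 − 0.044 ≈ 0.956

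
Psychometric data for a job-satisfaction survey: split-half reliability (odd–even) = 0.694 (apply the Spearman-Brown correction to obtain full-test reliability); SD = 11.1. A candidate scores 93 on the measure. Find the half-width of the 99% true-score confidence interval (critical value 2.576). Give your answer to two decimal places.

r_full = 2·0.694 / (1 + 0.694) ≈ 0.8194
SEM = 11.1000 · √(1 − 0.8194) = 11.1000 · √0.1806 ≈ 11.1000 · 0.4250 ≈ 4.7177
Half-width = 2.576·4.7177 ≈ 12.1527

12.15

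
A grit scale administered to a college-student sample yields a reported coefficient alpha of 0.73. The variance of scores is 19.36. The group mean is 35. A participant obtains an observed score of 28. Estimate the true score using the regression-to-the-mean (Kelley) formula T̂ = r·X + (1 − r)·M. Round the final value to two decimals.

29.89

Estimated true score = 0.7300×28 + (1 − 0.7300)×35 ≈ 29.8900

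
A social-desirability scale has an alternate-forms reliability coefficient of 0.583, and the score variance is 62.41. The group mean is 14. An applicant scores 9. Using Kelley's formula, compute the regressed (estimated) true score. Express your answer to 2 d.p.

11.09

Estimated true score = 0.583·9 + (1 − 0.583)·14 ≈ 11.085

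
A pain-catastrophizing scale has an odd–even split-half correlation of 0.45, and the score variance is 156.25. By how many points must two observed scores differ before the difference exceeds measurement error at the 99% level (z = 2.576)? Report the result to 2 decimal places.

SD = √156.25 = 12.5000
Full-length reliability (Spearman-Brown) = 2(0.45)/(1+0.45) ≈ 0.6207
SEM = 12.5000 × √(1 − 0.6207) = 12.5000 × √0.3793 ≈ 12.5000 × 0.6159 ≈ 7.6985
Standard error of the difference = 7.6985·√2 ≈ 10.8874
Minimum reliable difference = 2.576 × SE_diff ≈ 2.576 × 10.8874 ≈ 28.0458

28.05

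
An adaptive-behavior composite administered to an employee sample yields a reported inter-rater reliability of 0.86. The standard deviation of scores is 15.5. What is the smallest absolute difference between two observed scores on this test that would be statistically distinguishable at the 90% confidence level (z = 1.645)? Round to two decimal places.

13.49

The standard error of measurement is 15.5000·√(1 − 0.8600) ≈ 15.5000·0.3742 ≈ 5.7996.
SE_diff = SEM · √2 ≈ 5.7996 · 1.4142 ≈ 8.2018
Smallest detectable difference = 1.645·8.2018 ≈ 13.4920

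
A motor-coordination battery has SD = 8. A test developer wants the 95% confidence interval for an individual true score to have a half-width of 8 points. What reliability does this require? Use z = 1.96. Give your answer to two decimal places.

Required SEM = 8 / 1.96 ≃ 4.082
Required reliability = 1 − (SEM/SD)² = 1 − 0.260 ≃ 0.740

0.74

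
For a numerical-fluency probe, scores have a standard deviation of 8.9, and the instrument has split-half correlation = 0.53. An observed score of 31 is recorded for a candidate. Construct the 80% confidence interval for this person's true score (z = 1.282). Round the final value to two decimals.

r_full = 2·0.53 / (1 + 0.53) ≈ 0.693
SEM = 8.900 · √(1 − 0.693) = 8.900 · √0.307 ≈ 8.900 · 0.554 ≈ 4.933
Margin = 1.282 · 4.933 ≈ 6.324
Interval: (24.676, 37.324)

[24.68, 37.32]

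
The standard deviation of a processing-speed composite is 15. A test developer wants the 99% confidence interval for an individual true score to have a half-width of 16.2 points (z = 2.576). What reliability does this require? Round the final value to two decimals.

SEM needed = half-width / z = 16.2/2.576 ≈ 6.2888
Required reliability = 1 − (SEM/SD)² = 1 − 0.1758 ≈ 0.8242

0.82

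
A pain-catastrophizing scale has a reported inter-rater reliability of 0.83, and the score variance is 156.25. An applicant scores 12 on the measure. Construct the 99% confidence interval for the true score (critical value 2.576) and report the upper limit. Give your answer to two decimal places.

25.28

σ = 156.25^(1/2) = 12.500
The standard error of measurement is 12.500×√(1 − 0.830) ≃ 12.500×0.412 ≃ 5.154.
Half-width = 2.576×5.154 ≃ 13.276
Upper bound: 12 + 13.276 = 25.276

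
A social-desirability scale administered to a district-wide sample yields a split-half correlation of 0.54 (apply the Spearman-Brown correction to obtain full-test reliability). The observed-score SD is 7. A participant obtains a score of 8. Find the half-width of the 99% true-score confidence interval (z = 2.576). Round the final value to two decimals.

Full-length reliability (Spearman-Brown) = 2(0.54)/(1+0.54) ≈ 0.70130
SEM = 7.00000 * √(1 − 0.70130) = 7.00000 * √0.29870 ≈ 7.00000 * 0.54654 ≈ 3.82575
Margin = 2.576 * 3.82575 ≈ 9.85513

9.86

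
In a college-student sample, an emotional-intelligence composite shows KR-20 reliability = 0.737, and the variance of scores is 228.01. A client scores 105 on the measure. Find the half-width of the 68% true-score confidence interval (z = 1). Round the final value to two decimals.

7.74

SD = √228.01 ≃ 15.10000
SEM = 15.10000 * √(1 − 0.73700) = 15.10000 * √0.26300 ≃ 15.10000 * 0.51284 ≃ 7.74381
Margin = 1 * 7.74381 ≃ 7.74381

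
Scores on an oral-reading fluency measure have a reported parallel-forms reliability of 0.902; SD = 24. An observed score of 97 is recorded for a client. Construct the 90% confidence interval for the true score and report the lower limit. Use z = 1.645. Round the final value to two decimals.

SEM = 24.0000 · √(1 − 0.9020) = 24.0000 · √0.0980 ≈ 24.0000 · 0.3130 ≈ 7.5132
Half-width = 1.645·7.5132 ≈ 12.3592
Lower limit = 97 − 12.3592 ≈ 84.6408

84.64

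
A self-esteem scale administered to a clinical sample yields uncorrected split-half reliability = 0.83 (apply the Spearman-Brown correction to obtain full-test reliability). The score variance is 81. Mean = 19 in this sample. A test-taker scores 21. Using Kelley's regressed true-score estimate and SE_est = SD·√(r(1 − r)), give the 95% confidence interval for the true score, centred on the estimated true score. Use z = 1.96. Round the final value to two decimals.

SD = √81 = 9.00000
r_full = 2·0.83 / (1 + 0.83) ≈ 0.90710
Estimated true score = 0.90710×21 + (1 − 0.90710)×19 ≈ 20.81421
SE_est = SD × √(r(1 − r)) = 9.00000 × √0.08427 ≈ 9.00000 × 0.29029 ≈ 2.61258
95% CI: 20.81421 ± 5.12066 ≈ (15.69355, 25.93487)

[15.69, 25.93]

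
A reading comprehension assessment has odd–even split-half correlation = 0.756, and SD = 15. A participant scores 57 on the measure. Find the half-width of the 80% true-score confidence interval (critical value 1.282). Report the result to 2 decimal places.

Full-length reliability (Spearman-Brown) = 2(0.756)/(1+0.756) ≈ 0.8610
SEM = 15.0000 * √(1 − 0.8610) = 15.0000 * √0.1390 ≈ 15.0000 * 0.3728 ≈ 5.5914
Margin = 1.282 * 5.5914 ≈ 7.1682

7.17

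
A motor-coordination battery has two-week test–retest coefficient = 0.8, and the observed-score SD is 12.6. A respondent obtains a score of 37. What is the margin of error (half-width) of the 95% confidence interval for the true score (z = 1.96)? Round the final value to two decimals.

SEM = 12.6000×√(1 − 0.8000) ≈ 5.6349
Margin = 1.96 × 5.6349 ≈ 11.0444

11.04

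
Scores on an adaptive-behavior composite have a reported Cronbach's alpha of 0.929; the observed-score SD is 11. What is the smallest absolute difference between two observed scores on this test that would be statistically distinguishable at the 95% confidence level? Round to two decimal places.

8.12

SEM = 11.00000*√(1 − 0.92900) ≈ 2.93104
Standard error of the difference = 2.93104·√2 ≈ 4.14512
Smallest detectable difference = 1.96*4.14512 ≈ 8.12443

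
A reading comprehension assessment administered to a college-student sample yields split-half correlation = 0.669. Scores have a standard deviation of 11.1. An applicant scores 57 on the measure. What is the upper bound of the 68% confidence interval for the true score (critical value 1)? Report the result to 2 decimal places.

61.94

Full-length reliability (Spearman-Brown) = 2(0.669)/(1+0.669) ≈ 0.802
SEM = 11.100×√(1 − 0.802) ≈ 4.943
Margin = 1 × 4.943 ≈ 4.943
Upper bound: 57 + 4.943 = 61.943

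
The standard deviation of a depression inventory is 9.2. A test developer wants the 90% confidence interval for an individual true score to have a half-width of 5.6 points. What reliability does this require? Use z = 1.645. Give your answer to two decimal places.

0.86

SEM needed = half-width / z = 5.6/1.645 ≃ 3.404
r = 1 − (3.404/9.2)² ≃ 1 − 0.137 ≃ 0.863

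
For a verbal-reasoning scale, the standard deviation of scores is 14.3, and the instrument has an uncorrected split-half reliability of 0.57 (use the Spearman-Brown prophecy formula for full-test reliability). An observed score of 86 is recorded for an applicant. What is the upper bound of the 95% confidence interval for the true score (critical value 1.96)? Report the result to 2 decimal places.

Full-length reliability (Spearman-Brown) = 2(0.57)/(1+0.57) ≃ 0.726
The standard error of measurement is 14.300*√(1 − 0.726) ≃ 14.300*0.523 ≃ 7.484.
Half-width = 1.96*7.484 ≃ 14.668
Upper limit = 86 + 14.668 ≃ 100.668

100.67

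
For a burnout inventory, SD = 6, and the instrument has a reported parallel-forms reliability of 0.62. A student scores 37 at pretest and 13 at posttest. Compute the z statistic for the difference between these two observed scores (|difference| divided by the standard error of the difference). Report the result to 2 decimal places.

4.59

SEM = 6.00000×√(1 − 0.62000) ≈ 3.69865
Standard error of the difference = 3.69865·√2 ≈ 5.23068
z = |37 − 13| / 5.23068 = 24 / 5.23068 ≈ 4.58831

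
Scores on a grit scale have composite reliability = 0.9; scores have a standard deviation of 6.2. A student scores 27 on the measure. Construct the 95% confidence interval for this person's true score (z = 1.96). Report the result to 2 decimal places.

[23.16, 30.84]

SEM = 6.200 × √(1 − 0.900) = 6.200 × √0.100 ≈ 6.200 × 0.316 ≈ 1.961
Margin = 1.96 × 1.961 ≈ 3.843
Interval: (23.157, 30.843)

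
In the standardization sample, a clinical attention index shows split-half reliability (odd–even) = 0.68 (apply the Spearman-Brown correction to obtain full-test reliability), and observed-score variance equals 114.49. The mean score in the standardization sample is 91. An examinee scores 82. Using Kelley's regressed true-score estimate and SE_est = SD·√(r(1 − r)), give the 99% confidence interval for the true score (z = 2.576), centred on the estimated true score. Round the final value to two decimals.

SD = √114.49 ≈ 10.700
Full-length reliability (Spearman-Brown) = 2(0.68)/(1+0.68) ≈ 0.810
Estimated true score = 0.810×82 + (1 − 0.810)×91 ≈ 83.714
SE_est = SD × √(r(1 − r)) = 10.700 × √0.154 ≈ 10.700 × 0.393 ≈ 4.202
CI = 83.714 ± 2.576 × 4.202 → [72.891, 94.538]

[72.89, 94.54]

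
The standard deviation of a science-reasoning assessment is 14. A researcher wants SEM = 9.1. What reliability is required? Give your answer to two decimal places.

Required reliability = 1 − (SEM/SD)² = 1 − 0.4225 ≃ 0.5775

0.58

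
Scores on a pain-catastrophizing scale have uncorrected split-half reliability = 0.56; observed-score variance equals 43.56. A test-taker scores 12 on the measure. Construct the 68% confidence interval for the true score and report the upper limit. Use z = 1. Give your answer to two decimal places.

SD = √43.56 = 6.6000
r_full = 2·0.56 / (1 + 0.56) ≃ 0.7179
SEM = 6.6000·√(1 − 0.7179) ≃ 3.5052
Half-width = 1·3.5052 ≃ 3.5052
Upper limit = 12 + 3.5052 ≃ 15.5052

15.51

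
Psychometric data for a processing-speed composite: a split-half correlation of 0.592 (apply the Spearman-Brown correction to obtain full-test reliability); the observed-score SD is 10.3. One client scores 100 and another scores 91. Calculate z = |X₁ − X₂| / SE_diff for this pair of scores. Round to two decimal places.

1.22

r_full = 2·0.592 / (1 + 0.592) ≈ 0.7437
The standard error of measurement is 10.3000*√(1 − 0.7437) ≈ 10.3000*0.5062 ≈ 5.2143.
SE_diff = √2 * SEM ≈ 7.3741
z = |100 − 91| / 7.3741 = 9 / 7.3741 ≈ 1.2205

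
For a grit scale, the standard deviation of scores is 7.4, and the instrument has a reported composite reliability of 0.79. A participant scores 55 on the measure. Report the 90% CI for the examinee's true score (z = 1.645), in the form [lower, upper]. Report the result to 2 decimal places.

The standard error of measurement is 7.40000×√(1 − 0.79000) ≈ 7.40000×0.45826 ≈ 3.39111.
1.645 × SEM ≈ 5.57837
CI = 55 ± 5.57837 → [49.42163, 60.57837]

[49.42, 60.58]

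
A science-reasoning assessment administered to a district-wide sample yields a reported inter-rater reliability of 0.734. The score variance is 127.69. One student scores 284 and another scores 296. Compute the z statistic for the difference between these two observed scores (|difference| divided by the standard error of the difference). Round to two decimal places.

σ = 127.69^(1/2) = 11.3000
SEM = 11.3000 × √(1 − 0.7340) = 11.3000 × √0.2660 ≈ 11.3000 × 0.5158 ≈ 5.8280
SE_diff = SEM × √2 ≈ 5.8280 × 1.4142 ≈ 8.2420
z = 12 / 8.2420 ≈ 1.4560

1.46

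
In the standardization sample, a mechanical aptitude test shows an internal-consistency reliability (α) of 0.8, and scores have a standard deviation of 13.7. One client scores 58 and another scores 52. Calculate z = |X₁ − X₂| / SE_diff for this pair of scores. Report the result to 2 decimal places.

0.69

The standard error of measurement is 13.700×√(1 − 0.800) ≈ 13.700×0.447 ≈ 6.127.
Standard error of the difference = 6.127·√2 ≈ 8.665
z = 6 / 8.665 ≈ 0.692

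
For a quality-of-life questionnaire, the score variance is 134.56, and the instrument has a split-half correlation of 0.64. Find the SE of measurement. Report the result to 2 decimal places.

5.43

σ = 134.56^(1/2) = 11.60000
r_full = 2·0.64 / (1 + 0.64) ≈ 0.78049
The standard error of measurement is 11.60000·√(1 − 0.78049) ≈ 11.60000·0.46852 ≈ 5.43485.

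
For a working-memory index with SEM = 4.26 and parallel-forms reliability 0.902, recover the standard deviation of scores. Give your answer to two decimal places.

SD = 4.26 / √(1 − 0.902) ≈ 13.608

13.61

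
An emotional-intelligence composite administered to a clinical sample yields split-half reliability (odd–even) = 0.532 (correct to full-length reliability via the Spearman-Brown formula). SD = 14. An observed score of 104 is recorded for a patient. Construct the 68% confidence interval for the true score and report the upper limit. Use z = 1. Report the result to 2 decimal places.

111.74

Full-length reliability (Spearman-Brown) = 2(0.532)/(1+0.532) ≈ 0.695
SEM = 14.000×√(1 − 0.695) ≈ 7.738
Margin = 1 × 7.738 ≈ 7.738
Upper limit = 104 + 7.738 ≈ 111.738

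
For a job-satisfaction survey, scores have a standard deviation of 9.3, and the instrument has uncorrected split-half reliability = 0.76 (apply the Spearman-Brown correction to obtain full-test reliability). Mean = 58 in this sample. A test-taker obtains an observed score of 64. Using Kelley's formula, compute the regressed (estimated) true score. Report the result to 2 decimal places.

Spearman-Brown: r = 2(0.76) / (1 + 0.76) = 1.520 / 1.760 ≈ 0.864
T̂ = 0.864(64) + 0.136(58) ≈ 63.182

63.18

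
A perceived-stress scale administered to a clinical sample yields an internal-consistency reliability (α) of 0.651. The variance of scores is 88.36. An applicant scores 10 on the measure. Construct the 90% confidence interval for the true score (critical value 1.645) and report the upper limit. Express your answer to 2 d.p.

SD = √88.36 = 9.40000
SEM = 9.40000 · √(1 − 0.65100) = 9.40000 · √0.34900 ≈ 9.40000 · 0.59076 ≈ 5.55316
1.645 · SEM ≈ 9.13496
Upper bound: 10 + 9.13496 = 19.13496

19.13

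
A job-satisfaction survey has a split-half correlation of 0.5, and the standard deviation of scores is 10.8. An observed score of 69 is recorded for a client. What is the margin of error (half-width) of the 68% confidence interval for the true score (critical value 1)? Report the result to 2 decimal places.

6.24

Full-length reliability (Spearman-Brown) = 2(0.5)/(1+0.5) ≈ 0.6667
SEM = 10.8000 × √(1 − 0.6667) = 10.8000 × √0.3333 ≈ 10.8000 × 0.5774 ≈ 6.2354
Half-width = 1×6.2354 ≈ 6.2354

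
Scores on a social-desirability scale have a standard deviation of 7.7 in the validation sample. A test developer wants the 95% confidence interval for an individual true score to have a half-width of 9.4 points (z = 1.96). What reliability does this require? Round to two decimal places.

0.61

SEM needed = half-width / z = 9.4/1.96 ≃ 4.7959
r = 1 − (4.7959/7.7)² ≃ 1 − 0.3879 ≃ 0.6121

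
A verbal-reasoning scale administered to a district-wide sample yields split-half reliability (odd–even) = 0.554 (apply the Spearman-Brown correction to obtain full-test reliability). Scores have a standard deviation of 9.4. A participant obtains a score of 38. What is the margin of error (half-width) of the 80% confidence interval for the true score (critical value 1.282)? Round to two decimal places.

r_full = 2·0.554 / (1 + 0.554) ≃ 0.713
The standard error of measurement is 9.400·√(1 − 0.713) ≃ 9.400·0.536 ≃ 5.036.
Margin = 1.282 · 5.036 ≃ 6.456

6.46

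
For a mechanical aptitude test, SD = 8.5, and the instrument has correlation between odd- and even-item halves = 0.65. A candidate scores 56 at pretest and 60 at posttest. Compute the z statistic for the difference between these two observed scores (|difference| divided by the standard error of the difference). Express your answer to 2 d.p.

Spearman-Brown: r = 2(0.65) / (1 + 0.65) = 1.3000 / 1.6500 ≈ 0.7879
SEM = 8.5000·√(1 − 0.7879) ≈ 3.9148
SE_diff = SEM · √2 ≈ 3.9148 · 1.4142 ≈ 5.5364
z = |56 − 60| / 5.5364 = 4 / 5.5364 ≈ 0.7225

0.72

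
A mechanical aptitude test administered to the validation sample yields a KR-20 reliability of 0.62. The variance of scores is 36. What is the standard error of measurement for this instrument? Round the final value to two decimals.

SD = √36 ≈ 6.000
SEM = 6.000*√(1 − 0.620) ≈ 3.699

3.70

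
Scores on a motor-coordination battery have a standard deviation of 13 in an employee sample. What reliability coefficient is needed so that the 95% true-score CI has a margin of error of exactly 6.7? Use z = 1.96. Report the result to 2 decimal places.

SEM needed = half-width / z = 6.7/1.96 ≈ 3.4184
Required reliability = 1 − (SEM/SD)² = 1 − 0.0691 ≈ 0.9309

0.93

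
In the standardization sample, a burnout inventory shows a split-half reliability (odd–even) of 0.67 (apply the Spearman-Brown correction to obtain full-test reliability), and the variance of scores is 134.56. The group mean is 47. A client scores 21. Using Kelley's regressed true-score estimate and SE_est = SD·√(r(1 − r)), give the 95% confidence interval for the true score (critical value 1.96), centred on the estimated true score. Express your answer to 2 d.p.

[17.08, 35.19]

σ = 134.56^(1/2) = 11.6000
Full-length reliability (Spearman-Brown) = 2(0.67)/(1+0.67) ≃ 0.8024
T̂ = 0.8024(21) + 0.1976(47) ≃ 26.1377
SE_est = 11.6000*√(0.8024*0.1976) ≃ 4.6190
CI = 26.1377 ± 1.96 * 4.6190 → [17.0844, 35.1910]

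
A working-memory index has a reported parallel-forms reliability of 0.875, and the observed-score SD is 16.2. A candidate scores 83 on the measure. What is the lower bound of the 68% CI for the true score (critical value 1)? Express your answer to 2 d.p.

SEM = 16.200·√(1 − 0.875) ≃ 5.728
Margin = 1 · 5.728 ≃ 5.728
Lower bound: 83 − 5.728 = 77.272

77.27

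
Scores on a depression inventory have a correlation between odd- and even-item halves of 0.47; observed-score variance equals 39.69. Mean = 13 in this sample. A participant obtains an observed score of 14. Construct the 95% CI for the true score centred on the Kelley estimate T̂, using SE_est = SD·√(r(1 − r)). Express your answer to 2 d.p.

[7.71, 19.57]

σ = 39.69^(1/2) = 6.300
Spearman-Brown: r = 2(0.47) / (1 + 0.47) = 0.940 / 1.470 ≈ 0.639
T̂ = 0.639(14) + 0.361(13) ≈ 13.639
SE_est = SD × √(r(1 − r)) = 6.300 × √0.231 ≈ 6.300 × 0.480 ≈ 3.025
CI = 13.639 ± 1.96 × 3.025 → [7.710, 19.568]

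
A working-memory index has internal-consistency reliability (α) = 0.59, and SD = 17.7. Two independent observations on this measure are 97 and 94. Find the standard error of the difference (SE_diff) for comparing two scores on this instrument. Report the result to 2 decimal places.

16.03

SEM = 17.7000×√(1 − 0.5900) ≈ 11.3335
SE_diff = √2 × SEM ≈ 16.0280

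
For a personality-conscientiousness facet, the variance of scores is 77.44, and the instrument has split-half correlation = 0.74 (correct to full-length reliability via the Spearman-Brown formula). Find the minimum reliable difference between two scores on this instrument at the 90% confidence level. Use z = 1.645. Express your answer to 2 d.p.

SD = √77.44 ≈ 8.8000
Full-length reliability (Spearman-Brown) = 2(0.74)/(1+0.74) ≈ 0.8506
The standard error of measurement is 8.8000×√(1 − 0.8506) ≈ 8.8000×0.3866 ≈ 3.4017.
SE_diff = √2 × SEM ≈ 4.8107
Smallest detectable difference = 1.645×4.8107 ≈ 7.9136

7.91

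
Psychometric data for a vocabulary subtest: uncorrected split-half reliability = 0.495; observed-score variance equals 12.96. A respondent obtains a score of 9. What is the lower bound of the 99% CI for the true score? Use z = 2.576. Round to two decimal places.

SD = √12.96 ≃ 3.600
Full-length reliability (Spearman-Brown) = 2(0.495)/(1+0.495) ≃ 0.662
SEM = 3.600 · √(1 − 0.662) = 3.600 · √0.338 ≃ 3.600 · 0.581 ≃ 2.092
Half-width = 2.576·2.092 ≃ 5.390
Lower limit = 9 − 5.390 ≃ 3.610

3.61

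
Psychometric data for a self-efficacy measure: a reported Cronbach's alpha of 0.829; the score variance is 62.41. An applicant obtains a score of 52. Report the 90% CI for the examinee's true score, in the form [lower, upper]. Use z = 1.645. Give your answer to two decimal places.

SD = √62.41 = 7.9000
SEM = 7.9000 * √(1 − 0.8290) = 7.9000 * √0.1710 ≈ 7.9000 * 0.4135 ≈ 3.2668
1.645 * SEM ≈ 5.3739
Interval: (46.6261, 57.3739)

[46.63, 57.37]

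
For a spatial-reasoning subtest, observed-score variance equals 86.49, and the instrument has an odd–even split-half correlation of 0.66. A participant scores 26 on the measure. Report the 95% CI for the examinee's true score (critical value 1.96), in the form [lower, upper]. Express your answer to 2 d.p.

[17.75, 34.25]

SD = √86.49 = 9.300
Full-length reliability (Spearman-Brown) = 2(0.66)/(1+0.66) ≃ 0.795
The standard error of measurement is 9.300·√(1 − 0.795) ≃ 9.300·0.453 ≃ 4.209.
1.96 · SEM ≃ 8.249
CI = 26 ± 8.249 → [17.751, 34.249]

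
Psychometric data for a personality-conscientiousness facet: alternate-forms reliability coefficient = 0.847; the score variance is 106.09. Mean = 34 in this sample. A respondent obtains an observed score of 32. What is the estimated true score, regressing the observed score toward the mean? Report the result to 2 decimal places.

Estimated true score = 0.84700×32 + (1 − 0.84700)×34 ≈ 32.30600

32.31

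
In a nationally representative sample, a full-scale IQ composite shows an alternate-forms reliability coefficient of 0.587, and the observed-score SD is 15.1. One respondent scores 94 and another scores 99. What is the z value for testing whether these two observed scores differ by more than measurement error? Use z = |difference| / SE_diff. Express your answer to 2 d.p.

0.36

The standard error of measurement is 15.10000×√(1 − 0.58700) ≈ 15.10000×0.64265 ≈ 9.70403.
SE_diff = SEM × √2 ≈ 9.70403 × 1.41421 ≈ 13.72357
z = 5 / 13.72357 ≈ 0.36434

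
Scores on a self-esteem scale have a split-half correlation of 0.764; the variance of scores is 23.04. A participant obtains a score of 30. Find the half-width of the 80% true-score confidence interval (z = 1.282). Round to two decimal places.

2.25

σ = 23.04^(1/2) = 4.800
Full-length reliability (Spearman-Brown) = 2(0.764)/(1+0.764) ≈ 0.866
SEM = 4.800·√(1 − 0.866) ≈ 1.756
Margin = 1.282 · 1.756 ≈ 2.251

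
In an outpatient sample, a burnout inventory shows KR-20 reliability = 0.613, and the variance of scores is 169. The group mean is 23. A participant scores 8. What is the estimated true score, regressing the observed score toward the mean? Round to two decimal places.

13.81

Estimated true score = 0.6130*8 + (1 − 0.6130)*23 ≈ 13.8050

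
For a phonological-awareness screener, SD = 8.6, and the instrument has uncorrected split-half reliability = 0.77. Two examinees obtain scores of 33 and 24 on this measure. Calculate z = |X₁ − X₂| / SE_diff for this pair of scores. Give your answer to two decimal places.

Full-length reliability (Spearman-Brown) = 2(0.77)/(1+0.77) ≃ 0.870
SEM = 8.600 · √(1 − 0.870) = 8.600 · √0.130 ≃ 8.600 · 0.360 ≃ 3.100
SE_diff = √2 · SEM ≃ 4.384
z = |33 − 24| / 4.384 = 9 / 4.384 ≃ 2.053

2.05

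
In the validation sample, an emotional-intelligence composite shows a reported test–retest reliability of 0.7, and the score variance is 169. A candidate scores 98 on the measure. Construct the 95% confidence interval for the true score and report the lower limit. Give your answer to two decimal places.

SD = √169 ≈ 13.000
SEM = 13.000*√(1 − 0.700) ≈ 7.120
Margin = 1.96 * 7.120 ≈ 13.956
Lower bound: 98 − 13.956 = 84.044

84.04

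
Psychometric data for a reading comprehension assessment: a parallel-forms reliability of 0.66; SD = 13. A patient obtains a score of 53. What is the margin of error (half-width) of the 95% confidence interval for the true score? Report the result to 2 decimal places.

14.86

SEM = 13.000*√(1 − 0.660) ≈ 7.580
Margin = 1.96 * 7.580 ≈ 14.857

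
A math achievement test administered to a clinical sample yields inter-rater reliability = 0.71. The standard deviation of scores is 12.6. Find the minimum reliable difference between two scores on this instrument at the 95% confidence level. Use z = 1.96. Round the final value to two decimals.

The standard error of measurement is 12.600*√(1 − 0.710) ≈ 12.600*0.539 ≈ 6.785.
SE_diff = SEM * √2 ≈ 6.785 * 1.414 ≈ 9.596
Smallest detectable difference = 1.96*9.596 ≈ 18.808

18.81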